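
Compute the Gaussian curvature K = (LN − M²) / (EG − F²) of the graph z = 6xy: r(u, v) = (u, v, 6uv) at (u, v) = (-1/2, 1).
K = -9/529

Coefficients of the first fundamental form: E = 36*v^2 + 1, F = 36*u*v, G = 36*u^2 + 1.
Coefficients of the second fundamental form: L = 0, M = 6/sqrt(36*u^2 + 36*v^2 + 1), N = 0.
Assemble K = (LN − M²)/(EG − F²) = -36/(1296*u^4 + 2592*u^2*v^2 + 72*u^2 + 1296*v^4 + 72*v^2 + 1). At (u, v) = (-1/2, 1): K = -9/529.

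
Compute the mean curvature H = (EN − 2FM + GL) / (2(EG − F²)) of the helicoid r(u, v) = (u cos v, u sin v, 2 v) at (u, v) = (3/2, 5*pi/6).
H = 0

With E = 1, F = 0, G = u^2 + 4, L = 0, M = -2/sqrt(u^2 + 4), N = 0, assemble
  H = (EN − 2FM + GL) / (2(EG − F²)) = 0.
At (u, v) = (3/2, 5*pi/6): H = 0.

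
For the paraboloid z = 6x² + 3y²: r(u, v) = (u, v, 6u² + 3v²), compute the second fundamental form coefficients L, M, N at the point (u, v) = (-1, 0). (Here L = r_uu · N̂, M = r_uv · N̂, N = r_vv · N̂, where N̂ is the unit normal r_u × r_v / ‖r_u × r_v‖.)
L = 12*sqrt(145)/145;  M = 0;  N = 6*sqrt(145)/145

Compute the unit normal N̂(u, v) = (-12*u/sqrt(144*u^2 + 36*v^2 + 1), -6*v/sqrt(144*u^2 + 36*v^2 + 1), 1/sqrt(144*u^2 + 36*v^2 + 1)), and the second partials r_uu, r_uv, r_vv. Take dot products:
  L(u, v) = r_uu · N̂ = 12/sqrt(144*u^2 + 36*v^2 + 1),
  M(u, v) = r_uv · N̂ = 0,
  N(u, v) = r_vv · N̂ = 6/sqrt(144*u^2 + 36*v^2 + 1).
Evaluating at (u, v) = (-1, 0):
  L = 12*sqrt(145)/145, M = 0, N = 6*sqrt(145)/145.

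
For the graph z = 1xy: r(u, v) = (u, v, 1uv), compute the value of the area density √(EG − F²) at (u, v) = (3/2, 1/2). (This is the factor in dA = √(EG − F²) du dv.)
√(EG − F²)|_{(3/2, 1/2)} = sqrt(14)/2

E = v^2 + 1, F = u*v, G = u^2 + 1, so EG − F² = u^2 + v^2 + 1. Taking the positive square root: √(EG − F²) = sqrt(u^2 + v^2 + 1). At (u, v) = (3/2, 1/2): sqrt(14)/2.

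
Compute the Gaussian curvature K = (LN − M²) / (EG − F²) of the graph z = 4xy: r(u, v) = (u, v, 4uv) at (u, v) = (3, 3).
K = -16/83521

Coefficients of the first fundamental form: E = 16*v^2 + 1, F = 16*u*v, G = 16*u^2 + 1.
Coefficients of the second fundamental form: L = 0, M = 4/sqrt(16*u^2 + 16*v^2 + 1), N = 0.
Assemble K = (LN − M²)/(EG − F²) = -16/(256*u^4 + 512*u^2*v^2 + 32*u^2 + 256*v^4 + 32*v^2 + 1). At (u, v) = (3, 3): K = -16/83521.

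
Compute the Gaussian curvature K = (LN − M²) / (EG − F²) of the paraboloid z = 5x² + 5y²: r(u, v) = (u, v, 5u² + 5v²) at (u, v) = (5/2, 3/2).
K = 100/724201

Coefficients of the first fundamental form: E = 100*u^2 + 1, F = 100*u*v, G = 100*v^2 + 1.
Coefficients of the second fundamental form: L = 10/sqrt(100*u^2 + 100*v^2 + 1), M = 0, N = 10/sqrt(100*u^2 + 100*v^2 + 1).
Assemble K = (LN − M²)/(EG − F²) = 100/(10000*u^4 + 20000*u^2*v^2 + 200*u^2 + 10000*v^4 + 200*v^2 + 1). At (u, v) = (5/2, 3/2): K = 100/724201.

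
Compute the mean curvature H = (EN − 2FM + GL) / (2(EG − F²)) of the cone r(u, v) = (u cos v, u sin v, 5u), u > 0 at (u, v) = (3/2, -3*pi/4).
H = 5*sqrt(26)/78

With E = 26, F = 0, G = u^2, L = 0, M = 0, N = 5*sqrt(26)*u^2/(26*Abs(u)), assemble
  H = (EN − 2FM + GL) / (2(EG − F²)) = 5*sqrt(26)/(52*Abs(u)).
At (u, v) = (3/2, -3*pi/4): H = 5*sqrt(26)/78.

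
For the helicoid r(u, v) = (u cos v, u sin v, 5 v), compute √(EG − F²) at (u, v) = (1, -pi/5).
√(EG − F²)|_{(1, -pi/5)} = sqrt(26)

E = 1, F = 0, G = u^2 + 25; EG − F² = u^2 + 25; √(EG − F²) = sqrt(u^2 + 25). At the given point: sqrt(26).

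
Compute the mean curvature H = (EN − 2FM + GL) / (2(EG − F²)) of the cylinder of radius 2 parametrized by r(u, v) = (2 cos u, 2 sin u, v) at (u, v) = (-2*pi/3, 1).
H = -1/4

With E = 4, F = 0, G = 1, L = -2, M = 0, N = 0, assemble
  H = (EN − 2FM + GL) / (2(EG − F²)) = -1/4.
At (u, v) = (-2*pi/3, 1): H = -1/4.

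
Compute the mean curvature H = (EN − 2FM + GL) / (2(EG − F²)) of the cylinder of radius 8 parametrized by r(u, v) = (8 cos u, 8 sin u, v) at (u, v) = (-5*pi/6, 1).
H = -1/16

With E = 64, F = 0, G = 1, L = -8, M = 0, N = 0, assemble
  H = (EN − 2FM + GL) / (2(EG − F²)) = -1/16.
At (u, v) = (-5*pi/6, 1): H = -1/16.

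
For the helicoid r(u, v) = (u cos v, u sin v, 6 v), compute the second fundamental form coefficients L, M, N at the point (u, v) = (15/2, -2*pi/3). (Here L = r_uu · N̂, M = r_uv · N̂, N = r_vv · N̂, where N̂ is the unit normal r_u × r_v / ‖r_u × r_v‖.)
L = 0;  M = -4*sqrt(41)/41;  N = 0

Compute the unit normal N̂(u, v) = (6*sin(v)/sqrt(u^2 + 36), -6*cos(v)/sqrt(u^2 + 36), u/sqrt(u^2 + 36)), and the second partials r_uu, r_uv, r_vv. Take dot products:
  L(u, v) = r_uu · N̂ = 0,
  M(u, v) = r_uv · N̂ = -6/sqrt(u^2 + 36),
  N(u, v) = r_vv · N̂ = 0.
Evaluating at (u, v) = (15/2, -2*pi/3):
  L = 0, M = -4*sqrt(41)/41, N = 0.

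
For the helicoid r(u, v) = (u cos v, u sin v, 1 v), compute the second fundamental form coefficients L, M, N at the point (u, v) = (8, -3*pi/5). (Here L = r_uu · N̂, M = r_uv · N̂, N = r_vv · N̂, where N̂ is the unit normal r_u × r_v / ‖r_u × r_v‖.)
L = 0;  M = -sqrt(65)/65;  N = 0

Compute the unit normal N̂(u, v) = (sin(v)/sqrt(u^2 + 1), -cos(v)/sqrt(u^2 + 1), u/sqrt(u^2 + 1)), and the second partials r_uu, r_uv, r_vv. Take dot products:
  L(u, v) = r_uu · N̂ = 0,
  M(u, v) = r_uv · N̂ = -1/sqrt(u^2 + 1),
  N(u, v) = r_vv · N̂ = 0.
Evaluating at (u, v) = (8, -3*pi/5):
  L = 0, M = -sqrt(65)/65, N = 0.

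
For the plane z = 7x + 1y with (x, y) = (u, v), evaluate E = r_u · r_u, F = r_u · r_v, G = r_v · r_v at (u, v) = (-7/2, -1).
E = 50;  F = 7;  G = 2

Partials: r_u = (1, 0, 7), r_v = (0, 1, 1). As functions of (u, v):
  E = r_u · r_u = 50,
  F = r_u · r_v = 7,
  G = r_v · r_v = 2.
Evaluating at (u, v) = (-7/2, -1): E = 50, F = 7, G = 2.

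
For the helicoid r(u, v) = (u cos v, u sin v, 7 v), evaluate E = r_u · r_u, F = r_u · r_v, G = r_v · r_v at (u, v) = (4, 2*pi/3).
E = 1;  F = 0;  G = 65

Partials: r_u = (cos(v), sin(v), 0), r_v = (-u*sin(v), u*cos(v), 7). As functions of (u, v):
  E = r_u · r_u = 1,
  F = r_u · r_v = 0,
  G = r_v · r_v = u^2 + 49.
Evaluating at (u, v) = (4, 2*pi/3): E = 1, F = 0, G = 65.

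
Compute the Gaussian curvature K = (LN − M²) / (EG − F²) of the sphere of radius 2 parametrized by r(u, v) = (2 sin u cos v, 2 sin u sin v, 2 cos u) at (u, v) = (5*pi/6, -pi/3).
K = 1/4

Coefficients of the first fundamental form: E = 4, F = 0, G = 4*sin(u)^2.
Coefficients of the second fundamental form: L = -2*sin(u)/Abs(sin(u)), M = 0, N = -2*sin(u)^3/Abs(sin(u)).
Assemble K = (LN − M²)/(EG − F²) = 1/4. At (u, v) = (5*pi/6, -pi/3): K = 1/4.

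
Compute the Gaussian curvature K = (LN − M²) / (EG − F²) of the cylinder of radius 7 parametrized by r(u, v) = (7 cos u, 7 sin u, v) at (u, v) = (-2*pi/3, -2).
K = 0

Coefficients of the first fundamental form: E = 49, F = 0, G = 1.
Coefficients of the second fundamental form: L = -7, M = 0, N = 0.
Assemble K = (LN − M²)/(EG − F²) = 0. At (u, v) = (-2*pi/3, -2): K = 0.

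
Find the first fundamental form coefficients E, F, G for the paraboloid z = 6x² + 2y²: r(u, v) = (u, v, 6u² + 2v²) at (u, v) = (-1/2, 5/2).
E = 37;  F = -60;  G = 101

Partials: r_u = (1, 0, 12*u), r_v = (0, 1, 4*v). As functions of (u, v):
  E = r_u · r_u = 144*u^2 + 1,
  F = r_u · r_v = 48*u*v,
  G = r_v · r_v = 16*v^2 + 1.
Evaluating at (u, v) = (-1/2, 5/2): E = 37, F = -60, G = 101.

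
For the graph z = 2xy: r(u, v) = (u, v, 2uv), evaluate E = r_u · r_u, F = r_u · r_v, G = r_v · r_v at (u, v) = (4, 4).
E = 65;  F = 64;  G = 65

Partials: r_u = (1, 0, 2*v), r_v = (0, 1, 2*u). As functions of (u, v):
  E = r_u · r_u = 4*v^2 + 1,
  F = r_u · r_v = 4*u*v,
  G = r_v · r_v = 4*u^2 + 1.
Evaluating at (u, v) = (4, 4): E = 65, F = 64, G = 65.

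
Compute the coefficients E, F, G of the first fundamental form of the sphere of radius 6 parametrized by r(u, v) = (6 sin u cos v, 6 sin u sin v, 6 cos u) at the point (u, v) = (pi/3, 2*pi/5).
E = 36;  F = 0;  G = 27

Partials: r_u = (6*cos(u)*cos(v), 6*sin(v)*cos(u), -6*sin(u)), r_v = (-6*sin(u)*sin(v), 6*sin(u)*cos(v), 0). As functions of (u, v):
  E = r_u · r_u = 36,
  F = r_u · r_v = 0,
  G = r_v · r_v = 36*sin(u)^2.
Evaluating at (u, v) = (pi/3, 2*pi/5): E = 36, F = 0, G = 27.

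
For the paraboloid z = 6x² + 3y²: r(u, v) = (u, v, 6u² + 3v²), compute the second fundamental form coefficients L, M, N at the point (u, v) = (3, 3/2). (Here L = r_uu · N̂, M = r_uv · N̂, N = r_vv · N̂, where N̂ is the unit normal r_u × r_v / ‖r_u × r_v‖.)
L = 6*sqrt(1378)/689;  M = 0;  N = 3*sqrt(1378)/689

Compute the unit normal N̂(u, v) = (-12*u/sqrt(144*u^2 + 36*v^2 + 1), -6*v/sqrt(144*u^2 + 36*v^2 + 1), 1/sqrt(144*u^2 + 36*v^2 + 1)), and the second partials r_uu, r_uv, r_vv. Take dot products:
  L(u, v) = r_uu · N̂ = 12/sqrt(144*u^2 + 36*v^2 + 1),
  M(u, v) = r_uv · N̂ = 0,
  N(u, v) = r_vv · N̂ = 6/sqrt(144*u^2 + 36*v^2 + 1).
Evaluating at (u, v) = (3, 3/2):
  L = 6*sqrt(1378)/689, M = 0, N = 3*sqrt(1378)/689.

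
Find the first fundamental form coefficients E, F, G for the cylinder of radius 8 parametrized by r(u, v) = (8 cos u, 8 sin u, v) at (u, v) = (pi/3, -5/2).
E = 64;  F = 0;  G = 1

Partials: r_u = (-8*sin(u), 8*cos(u), 0), r_v = (0, 0, 1). As functions of (u, v):
  E = r_u · r_u = 64,
  F = r_u · r_v = 0,
  G = r_v · r_v = 1.
Evaluating at (u, v) = (pi/3, -5/2): E = 64, F = 0, G = 1.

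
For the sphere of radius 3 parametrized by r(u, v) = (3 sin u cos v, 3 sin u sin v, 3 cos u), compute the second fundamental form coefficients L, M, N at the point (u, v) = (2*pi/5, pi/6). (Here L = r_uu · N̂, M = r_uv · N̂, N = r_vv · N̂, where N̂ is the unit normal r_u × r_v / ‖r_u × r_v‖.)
L = -3;  M = 0;  N = -15/8 - 3*sqrt(5)/8

Compute the unit normal N̂(u, v) = (sin(u)^2*cos(v)/Abs(sin(u)), sin(u)^2*sin(v)/Abs(sin(u)), sin(2*u)/(2*Abs(sin(u)))), and the second partials r_uu, r_uv, r_vv. Take dot products:
  L(u, v) = r_uu · N̂ = -3*sin(u)/Abs(sin(u)),
  M(u, v) = r_uv · N̂ = 0,
  N(u, v) = r_vv · N̂ = -3*sin(u)^3/Abs(sin(u)).
Evaluating at (u, v) = (2*pi/5, pi/6):
  L = -3, M = 0, N = -15/8 - 3*sqrt(5)/8.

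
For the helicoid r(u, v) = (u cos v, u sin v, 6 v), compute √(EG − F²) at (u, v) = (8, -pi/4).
√(EG − F²)|_{(8, -pi/4)} = 10

E = 1, F = 0, G = u^2 + 36; EG − F² = u^2 + 36; √(EG − F²) = sqrt(u^2 + 36). At the given point: 10.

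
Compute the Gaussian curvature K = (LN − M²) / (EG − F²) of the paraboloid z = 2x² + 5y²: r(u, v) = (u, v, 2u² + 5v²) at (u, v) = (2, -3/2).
K = 2/4205

Coefficients of the first fundamental form: E = 16*u^2 + 1, F = 40*u*v, G = 100*v^2 + 1.
Coefficients of the second fundamental form: L = 4/sqrt(16*u^2 + 100*v^2 + 1), M = 0, N = 10/sqrt(16*u^2 + 100*v^2 + 1).
Assemble K = (LN − M²)/(EG − F²) = 40/(256*u^4 + 3200*u^2*v^2 + 32*u^2 + 10000*v^4 + 200*v^2 + 1). At (u, v) = (2, -3/2): K = 2/4205.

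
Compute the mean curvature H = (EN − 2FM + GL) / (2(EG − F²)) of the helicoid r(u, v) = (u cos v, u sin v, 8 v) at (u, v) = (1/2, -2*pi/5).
H = 0

With E = 1, F = 0, G = u^2 + 64, L = 0, M = -8/sqrt(u^2 + 64), N = 0, assemble
  H = (EN − 2FM + GL) / (2(EG − F²)) = 0.
At (u, v) = (1/2, -2*pi/5): H = 0.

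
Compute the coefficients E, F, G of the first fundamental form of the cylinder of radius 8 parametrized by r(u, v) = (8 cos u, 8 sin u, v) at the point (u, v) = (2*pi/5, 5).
E = 64;  F = 0;  G = 1

Partials: r_u = (-8*sin(u), 8*cos(u), 0), r_v = (0, 0, 1). As functions of (u, v):
  E = r_u · r_u = 64,
  F = r_u · r_v = 0,
  G = r_v · r_v = 1.
Evaluating at (u, v) = (2*pi/5, 5): E = 64, F = 0, G = 1.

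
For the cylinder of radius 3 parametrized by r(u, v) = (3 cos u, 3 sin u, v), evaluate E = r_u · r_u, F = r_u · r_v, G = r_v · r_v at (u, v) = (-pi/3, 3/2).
E = 9;  F = 0;  G = 1

Partials: r_u = (-3*sin(u), 3*cos(u), 0), r_v = (0, 0, 1). As functions of (u, v):
  E = r_u · r_u = 9,
  F = r_u · r_v = 0,
  G = r_v · r_v = 1.
Evaluating at (u, v) = (-pi/3, 3/2): E = 9, F = 0, G = 1.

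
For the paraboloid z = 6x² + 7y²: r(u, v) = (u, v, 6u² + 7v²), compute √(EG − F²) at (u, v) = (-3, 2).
√(EG − F²)|_{(-3, 2)} = sqrt(2081)

E = 144*u^2 + 1, F = 168*u*v, G = 196*v^2 + 1; EG − F² = 144*u^2 + 196*v^2 + 1; √(EG − F²) = sqrt(144*u^2 + 196*v^2 + 1). At the given point: sqrt(2081).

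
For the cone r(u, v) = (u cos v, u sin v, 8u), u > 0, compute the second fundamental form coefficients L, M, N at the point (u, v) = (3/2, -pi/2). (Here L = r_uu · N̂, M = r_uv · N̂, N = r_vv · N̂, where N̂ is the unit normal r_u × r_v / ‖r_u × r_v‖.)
L = 0;  M = 0;  N = 12*sqrt(65)/65

Compute the unit normal N̂(u, v) = (-8*sqrt(65)*u*cos(v)/(65*Abs(u)), -8*sqrt(65)*u*sin(v)/(65*Abs(u)), sqrt(65)*u/(65*Abs(u))), and the second partials r_uu, r_uv, r_vv. Take dot products:
  L(u, v) = r_uu · N̂ = 0,
  M(u, v) = r_uv · N̂ = 0,
  N(u, v) = r_vv · N̂ = 8*sqrt(65)*u^2/(65*Abs(u)).
Evaluating at (u, v) = (3/2, -pi/2):
  L = 0, M = 0, N = 12*sqrt(65)/65.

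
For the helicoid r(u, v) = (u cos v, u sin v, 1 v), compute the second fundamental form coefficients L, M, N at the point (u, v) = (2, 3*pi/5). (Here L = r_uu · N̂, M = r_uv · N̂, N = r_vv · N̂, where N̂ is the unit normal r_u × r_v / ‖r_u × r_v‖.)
L = 0;  M = -sqrt(5)/5;  N = 0

Compute the unit normal N̂(u, v) = (sin(v)/sqrt(u^2 + 1), -cos(v)/sqrt(u^2 + 1), u/sqrt(u^2 + 1)), and the second partials r_uu, r_uv, r_vv. Take dot products:
  L(u, v) = r_uu · N̂ = 0,
  M(u, v) = r_uv · N̂ = -1/sqrt(u^2 + 1),
  N(u, v) = r_vv · N̂ = 0.
Evaluating at (u, v) = (2, 3*pi/5):
  L = 0, M = -sqrt(5)/5, N = 0.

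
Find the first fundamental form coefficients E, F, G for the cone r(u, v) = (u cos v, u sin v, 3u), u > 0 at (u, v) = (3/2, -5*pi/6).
E = 10;  F = 0;  G = 9/4

Partials: r_u = (cos(v), sin(v), 3), r_v = (-u*sin(v), u*cos(v), 0). As functions of (u, v):
  E = r_u · r_u = 10,
  F = r_u · r_v = 0,
  G = r_v · r_v = u^2.
Evaluating at (u, v) = (3/2, -5*pi/6): E = 10, F = 0, G = 9/4.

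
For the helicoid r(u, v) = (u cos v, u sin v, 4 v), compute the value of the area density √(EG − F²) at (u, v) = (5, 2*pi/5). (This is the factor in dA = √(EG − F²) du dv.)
√(EG − F²)|_{(5, 2*pi/5)} = sqrt(41)

E = 1, F = 0, G = u^2 + 16, so EG − F² = u^2 + 16. Taking the positive square root: √(EG − F²) = sqrt(u^2 + 16). At (u, v) = (5, 2*pi/5): sqrt(41).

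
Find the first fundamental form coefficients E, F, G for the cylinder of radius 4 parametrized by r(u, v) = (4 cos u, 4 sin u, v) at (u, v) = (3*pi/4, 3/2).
E = 16;  F = 0;  G = 1

Partials: r_u = (-4*sin(u), 4*cos(u), 0), r_v = (0, 0, 1). As functions of (u, v):
  E = r_u · r_u = 16,
  F = r_u · r_v = 0,
  G = r_v · r_v = 1.
Evaluating at (u, v) = (3*pi/4, 3/2): E = 16, F = 0, G = 1.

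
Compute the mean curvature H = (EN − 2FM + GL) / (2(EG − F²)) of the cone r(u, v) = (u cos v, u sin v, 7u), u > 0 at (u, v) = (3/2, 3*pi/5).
H = 7*sqrt(2)/30

With E = 50, F = 0, G = u^2, L = 0, M = 0, N = 7*sqrt(2)*u^2/(10*Abs(u)), assemble
  H = (EN − 2FM + GL) / (2(EG − F²)) = 7*sqrt(2)/(20*Abs(u)).
At (u, v) = (3/2, 3*pi/5): H = 7*sqrt(2)/30.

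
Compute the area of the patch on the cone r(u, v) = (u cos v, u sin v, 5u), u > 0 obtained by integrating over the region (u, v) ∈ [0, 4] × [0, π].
Area = 8*sqrt(26)*pi

Area = ∫∫ √(EG − F²) du dv with √(EG − F²) = sqrt(26)*Abs(u). Integrating over [0, 4] × [0, π] gives 8*sqrt(26)*pi.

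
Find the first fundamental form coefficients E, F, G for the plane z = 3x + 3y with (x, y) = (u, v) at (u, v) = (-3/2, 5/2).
E = 10;  F = 9;  G = 10

Partials: r_u = (1, 0, 3), r_v = (0, 1, 3). As functions of (u, v):
  E = r_u · r_u = 10,
  F = r_u · r_v = 9,
  G = r_v · r_v = 10.
Evaluating at (u, v) = (-3/2, 5/2): E = 10, F = 9, G = 10.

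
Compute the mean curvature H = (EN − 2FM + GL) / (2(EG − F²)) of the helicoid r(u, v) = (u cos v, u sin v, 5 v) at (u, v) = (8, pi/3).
H = 0

With E = 1, F = 0, G = u^2 + 25, L = 0, M = -5/sqrt(u^2 + 25), N = 0, assemble
  H = (EN − 2FM + GL) / (2(EG − F²)) = 0.
At (u, v) = (8, pi/3): H = 0.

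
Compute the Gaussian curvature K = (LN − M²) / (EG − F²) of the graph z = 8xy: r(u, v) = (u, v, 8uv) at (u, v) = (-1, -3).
K = -64/410881

Coefficients of the first fundamental form: E = 64*v^2 + 1, F = 64*u*v, G = 64*u^2 + 1.
Coefficients of the second fundamental form: L = 0, M = 8/sqrt(64*u^2 + 64*v^2 + 1), N = 0.
Assemble K = (LN − M²)/(EG − F²) = -64/(4096*u^4 + 8192*u^2*v^2 + 128*u^2 + 4096*v^4 + 128*v^2 + 1). At (u, v) = (-1, -3): K = -64/410881.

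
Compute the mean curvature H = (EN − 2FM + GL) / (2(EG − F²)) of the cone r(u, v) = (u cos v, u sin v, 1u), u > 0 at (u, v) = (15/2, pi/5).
H = sqrt(2)/30

With E = 2, F = 0, G = u^2, L = 0, M = 0, N = sqrt(2)*u^2/(2*Abs(u)), assemble
  H = (EN − 2FM + GL) / (2(EG − F²)) = sqrt(2)/(4*Abs(u)).
At (u, v) = (15/2, pi/5): H = sqrt(2)/30.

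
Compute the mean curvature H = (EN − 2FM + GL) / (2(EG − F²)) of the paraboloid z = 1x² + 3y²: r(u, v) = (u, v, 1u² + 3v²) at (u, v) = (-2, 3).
H = 376*sqrt(341)/116281

With E = 4*u^2 + 1, F = 12*u*v, G = 36*v^2 + 1, L = 2/sqrt(4*u^2 + 36*v^2 + 1), M = 0, N = 6/sqrt(4*u^2 + 36*v^2 + 1), assemble
  H = (EN − 2FM + GL) / (2(EG − F²)) = 4*(3*u^2 + 9*v^2 + 1)/(4*u^2 + 36*v^2 + 1)^(3/2).
At (u, v) = (-2, 3): H = 376*sqrt(341)/116281.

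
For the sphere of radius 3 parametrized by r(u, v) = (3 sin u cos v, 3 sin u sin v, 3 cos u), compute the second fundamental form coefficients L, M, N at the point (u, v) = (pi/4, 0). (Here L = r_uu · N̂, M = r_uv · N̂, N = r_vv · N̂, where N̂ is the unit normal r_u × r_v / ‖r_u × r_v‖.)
L = -3;  M = 0;  N = -3/2

Compute the unit normal N̂(u, v) = (sin(u)^2*cos(v)/Abs(sin(u)), sin(u)^2*sin(v)/Abs(sin(u)), sin(2*u)/(2*Abs(sin(u)))), and the second partials r_uu, r_uv, r_vv. Take dot products:
  L(u, v) = r_uu · N̂ = -3*sin(u)/Abs(sin(u)),
  M(u, v) = r_uv · N̂ = 0,
  N(u, v) = r_vv · N̂ = -3*sin(u)^3/Abs(sin(u)).
Evaluating at (u, v) = (pi/4, 0):
  L = -3, M = 0, N = -3/2.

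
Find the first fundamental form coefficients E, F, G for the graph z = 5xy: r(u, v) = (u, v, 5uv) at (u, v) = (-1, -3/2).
E = 229/4;  F = 75/2;  G = 26

Partials: r_u = (1, 0, 5*v), r_v = (0, 1, 5*u). As functions of (u, v):
  E = r_u · r_u = 25*v^2 + 1,
  F = r_u · r_v = 25*u*v,
  G = r_v · r_v = 25*u^2 + 1.
Evaluating at (u, v) = (-1, -3/2): E = 229/4, F = 75/2, G = 26.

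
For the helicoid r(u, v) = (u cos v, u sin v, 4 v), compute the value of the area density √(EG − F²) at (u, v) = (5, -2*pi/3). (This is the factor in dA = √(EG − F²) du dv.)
√(EG − F²)|_{(5, -2*pi/3)} = sqrt(41)

E = 1, F = 0, G = u^2 + 16, so EG − F² = u^2 + 16. Taking the positive square root: √(EG − F²) = sqrt(u^2 + 16). At (u, v) = (5, -2*pi/3): sqrt(41).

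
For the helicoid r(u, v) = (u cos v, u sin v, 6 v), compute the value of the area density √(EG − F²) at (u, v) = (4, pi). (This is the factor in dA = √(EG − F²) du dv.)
√(EG − F²)|_{(4, pi)} = 2*sqrt(13)

E = 1, F = 0, G = u^2 + 36, so EG − F² = u^2 + 36. Taking the positive square root: √(EG − F²) = sqrt(u^2 + 36). At (u, v) = (4, pi): 2*sqrt(13).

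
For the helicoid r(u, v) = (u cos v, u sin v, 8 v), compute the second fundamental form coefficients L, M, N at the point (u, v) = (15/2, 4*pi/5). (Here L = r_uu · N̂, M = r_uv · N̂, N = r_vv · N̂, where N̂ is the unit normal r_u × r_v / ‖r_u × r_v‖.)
L = 0;  M = -16*sqrt(481)/481;  N = 0

Compute the unit normal N̂(u, v) = (8*sin(v)/sqrt(u^2 + 64), -8*cos(v)/sqrt(u^2 + 64), u/sqrt(u^2 + 64)), and the second partials r_uu, r_uv, r_vv. Take dot products:
  L(u, v) = r_uu · N̂ = 0,
  M(u, v) = r_uv · N̂ = -8/sqrt(u^2 + 64),
  N(u, v) = r_vv · N̂ = 0.
Evaluating at (u, v) = (15/2, 4*pi/5):
  L = 0, M = -16*sqrt(481)/481, N = 0.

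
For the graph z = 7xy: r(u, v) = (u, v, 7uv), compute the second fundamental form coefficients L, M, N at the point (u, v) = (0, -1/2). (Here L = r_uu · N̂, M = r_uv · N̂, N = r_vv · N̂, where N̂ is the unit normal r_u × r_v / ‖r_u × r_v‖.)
L = 0;  M = 14*sqrt(53)/53;  N = 0

Compute the unit normal N̂(u, v) = (-7*v/sqrt(49*u^2 + 49*v^2 + 1), -7*u/sqrt(49*u^2 + 49*v^2 + 1), 1/sqrt(49*u^2 + 49*v^2 + 1)), and the second partials r_uu, r_uv, r_vv. Take dot products:
  L(u, v) = r_uu · N̂ = 0,
  M(u, v) = r_uv · N̂ = 7/sqrt(49*u^2 + 49*v^2 + 1),
  N(u, v) = r_vv · N̂ = 0.
Evaluating at (u, v) = (0, -1/2):
  L = 0, M = 14*sqrt(53)/53, N = 0.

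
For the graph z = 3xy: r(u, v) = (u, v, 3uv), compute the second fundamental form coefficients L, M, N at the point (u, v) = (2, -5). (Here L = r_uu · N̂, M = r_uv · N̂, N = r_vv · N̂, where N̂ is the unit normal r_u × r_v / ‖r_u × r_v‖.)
L = 0;  M = 3*sqrt(262)/262;  N = 0

Compute the unit normal N̂(u, v) = (-3*v/sqrt(9*u^2 + 9*v^2 + 1), -3*u/sqrt(9*u^2 + 9*v^2 + 1), 1/sqrt(9*u^2 + 9*v^2 + 1)), and the second partials r_uu, r_uv, r_vv. Take dot products:
  L(u, v) = r_uu · N̂ = 0,
  M(u, v) = r_uv · N̂ = 3/sqrt(9*u^2 + 9*v^2 + 1),
  N(u, v) = r_vv · N̂ = 0.
Evaluating at (u, v) = (2, -5):
  L = 0, M = 3*sqrt(262)/262, N = 0.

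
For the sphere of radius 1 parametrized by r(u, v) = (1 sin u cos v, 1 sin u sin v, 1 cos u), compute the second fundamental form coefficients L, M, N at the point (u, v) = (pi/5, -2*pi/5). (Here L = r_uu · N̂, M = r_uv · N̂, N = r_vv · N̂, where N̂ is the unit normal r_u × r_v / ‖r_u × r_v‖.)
L = -1;  M = 0;  N = -5/8 + sqrt(5)/8

Compute the unit normal N̂(u, v) = (sin(u)^2*cos(v)/Abs(sin(u)), sin(u)^2*sin(v)/Abs(sin(u)), sin(2*u)/(2*Abs(sin(u)))), and the second partials r_uu, r_uv, r_vv. Take dot products:
  L(u, v) = r_uu · N̂ = -sin(u)/Abs(sin(u)),
  M(u, v) = r_uv · N̂ = 0,
  N(u, v) = r_vv · N̂ = -sin(u)^3/Abs(sin(u)).
Evaluating at (u, v) = (pi/5, -2*pi/5):
  L = -1, M = 0, N = -5/8 + sqrt(5)/8.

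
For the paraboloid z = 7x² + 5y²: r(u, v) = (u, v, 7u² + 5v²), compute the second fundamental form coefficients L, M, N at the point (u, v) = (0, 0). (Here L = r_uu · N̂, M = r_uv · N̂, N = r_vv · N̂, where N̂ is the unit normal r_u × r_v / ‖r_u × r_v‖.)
L = 14;  M = 0;  N = 10

Compute the unit normal N̂(u, v) = (-14*u/sqrt(196*u^2 + 100*v^2 + 1), -10*v/sqrt(196*u^2 + 100*v^2 + 1), 1/sqrt(196*u^2 + 100*v^2 + 1)), and the second partials r_uu, r_uv, r_vv. Take dot products:
  L(u, v) = r_uu · N̂ = 14/sqrt(196*u^2 + 100*v^2 + 1),
  M(u, v) = r_uv · N̂ = 0,
  N(u, v) = r_vv · N̂ = 10/sqrt(196*u^2 + 100*v^2 + 1).
Evaluating at (u, v) = (0, 0):
  L = 14, M = 0, N = 10.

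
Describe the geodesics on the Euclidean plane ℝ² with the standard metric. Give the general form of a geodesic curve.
Geodesics on the plane are straight lines (in the standard parametrization, α(t) = p + t · v with p, v ∈ ℝ²).

The geodesic equation on the plane reduces to α̈ = 0 (Christoffel symbols vanish in Cartesian coordinates), so α(t) = p + t · v. Geodesics are exactly straight lines.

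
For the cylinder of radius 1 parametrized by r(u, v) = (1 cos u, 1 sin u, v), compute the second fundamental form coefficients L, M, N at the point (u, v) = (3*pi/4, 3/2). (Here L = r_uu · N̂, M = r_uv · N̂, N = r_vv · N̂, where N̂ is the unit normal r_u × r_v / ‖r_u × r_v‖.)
L = -1;  M = 0;  N = 0

Compute the unit normal N̂(u, v) = (cos(u), sin(u), 0), and the second partials r_uu, r_uv, r_vv. Take dot products:
  L(u, v) = r_uu · N̂ = -1,
  M(u, v) = r_uv · N̂ = 0,
  N(u, v) = r_vv · N̂ = 0.
Evaluating at (u, v) = (3*pi/4, 3/2):
  L = -1, M = 0, N = 0.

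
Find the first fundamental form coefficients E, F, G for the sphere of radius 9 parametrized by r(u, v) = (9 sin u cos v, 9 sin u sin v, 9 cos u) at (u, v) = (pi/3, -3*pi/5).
E = 81;  F = 0;  G = 243/4

Partials: r_u = (9*cos(u)*cos(v), 9*sin(v)*cos(u), -9*sin(u)), r_v = (-9*sin(u)*sin(v), 9*sin(u)*cos(v), 0). As functions of (u, v):
  E = r_u · r_u = 81,
  F = r_u · r_v = 0,
  G = r_v · r_v = 81*sin(u)^2.
Evaluating at (u, v) = (pi/3, -3*pi/5): E = 81, F = 0, G = 243/4.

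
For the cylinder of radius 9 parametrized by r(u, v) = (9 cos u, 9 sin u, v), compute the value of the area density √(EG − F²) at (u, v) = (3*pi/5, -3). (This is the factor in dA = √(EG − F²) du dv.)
√(EG − F²)|_{(3*pi/5, -3)} = 9

E = 81, F = 0, G = 1, so EG − F² = 81. Taking the positive square root: √(EG − F²) = 9. At (u, v) = (3*pi/5, -3): 9.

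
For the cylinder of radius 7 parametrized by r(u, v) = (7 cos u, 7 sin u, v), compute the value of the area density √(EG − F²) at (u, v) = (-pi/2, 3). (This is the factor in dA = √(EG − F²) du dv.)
√(EG − F²)|_{(-pi/2, 3)} = 7

E = 49, F = 0, G = 1, so EG − F² = 49. Taking the positive square root: √(EG − F²) = 7. At (u, v) = (-pi/2, 3): 7.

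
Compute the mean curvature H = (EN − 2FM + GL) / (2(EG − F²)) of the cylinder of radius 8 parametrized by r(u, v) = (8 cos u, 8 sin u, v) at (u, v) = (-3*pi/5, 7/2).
H = -1/16

With E = 64, F = 0, G = 1, L = -8, M = 0, N = 0, assemble
  H = (EN − 2FM + GL) / (2(EG − F²)) = -1/16.
At (u, v) = (-3*pi/5, 7/2): H = -1/16.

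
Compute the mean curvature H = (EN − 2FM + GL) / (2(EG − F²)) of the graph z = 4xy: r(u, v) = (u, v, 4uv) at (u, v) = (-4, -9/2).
H = -1152*sqrt(581)/337561

With E = 16*v^2 + 1, F = 16*u*v, G = 16*u^2 + 1, L = 0, M = 4/sqrt(16*u^2 + 16*v^2 + 1), N = 0, assemble
  H = (EN − 2FM + GL) / (2(EG − F²)) = -64*u*v/(16*u^2 + 16*v^2 + 1)^(3/2).
At (u, v) = (-4, -9/2): H = -1152*sqrt(581)/337561.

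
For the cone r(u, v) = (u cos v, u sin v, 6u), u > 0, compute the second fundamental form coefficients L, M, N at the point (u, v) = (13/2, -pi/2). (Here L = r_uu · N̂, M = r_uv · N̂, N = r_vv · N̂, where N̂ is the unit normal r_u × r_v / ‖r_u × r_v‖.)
L = 0;  M = 0;  N = 39*sqrt(37)/37

Compute the unit normal N̂(u, v) = (-6*sqrt(37)*u*cos(v)/(37*Abs(u)), -6*sqrt(37)*u*sin(v)/(37*Abs(u)), sqrt(37)*u/(37*Abs(u))), and the second partials r_uu, r_uv, r_vv. Take dot products:
  L(u, v) = r_uu · N̂ = 0,
  M(u, v) = r_uv · N̂ = 0,
  N(u, v) = r_vv · N̂ = 6*sqrt(37)*u^2/(37*Abs(u)).
Evaluating at (u, v) = (13/2, -pi/2):
  L = 0, M = 0, N = 39*sqrt(37)/37.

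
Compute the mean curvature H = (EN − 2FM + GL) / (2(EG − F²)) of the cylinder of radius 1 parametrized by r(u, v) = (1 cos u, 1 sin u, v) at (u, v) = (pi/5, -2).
H = -1/2

With E = 1, F = 0, G = 1, L = -1, M = 0, N = 0, assemble
  H = (EN − 2FM + GL) / (2(EG − F²)) = -1/2.
At (u, v) = (pi/5, -2): H = -1/2.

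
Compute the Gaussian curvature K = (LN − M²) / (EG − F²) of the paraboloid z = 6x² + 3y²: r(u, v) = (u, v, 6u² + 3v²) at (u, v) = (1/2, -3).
K = 72/130321

Coefficients of the first fundamental form: E = 144*u^2 + 1, F = 72*u*v, G = 36*v^2 + 1.
Coefficients of the second fundamental form: L = 12/sqrt(144*u^2 + 36*v^2 + 1), M = 0, N = 6/sqrt(144*u^2 + 36*v^2 + 1).
Assemble K = (LN − M²)/(EG − F²) = 72/(20736*u^4 + 10368*u^2*v^2 + 288*u^2 + 1296*v^4 + 72*v^2 + 1). At (u, v) = (1/2, -3): K = 72/130321.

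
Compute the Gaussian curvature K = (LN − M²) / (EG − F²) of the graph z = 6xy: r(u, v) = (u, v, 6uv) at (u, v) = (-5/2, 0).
K = -9/12769

Coefficients of the first fundamental form: E = 36*v^2 + 1, F = 36*u*v, G = 36*u^2 + 1.
Coefficients of the second fundamental form: L = 0, M = 6/sqrt(36*u^2 + 36*v^2 + 1), N = 0.
Assemble K = (LN − M²)/(EG − F²) = -36/(1296*u^4 + 2592*u^2*v^2 + 72*u^2 + 1296*v^4 + 72*v^2 + 1). At (u, v) = (-5/2, 0): K = -9/12769.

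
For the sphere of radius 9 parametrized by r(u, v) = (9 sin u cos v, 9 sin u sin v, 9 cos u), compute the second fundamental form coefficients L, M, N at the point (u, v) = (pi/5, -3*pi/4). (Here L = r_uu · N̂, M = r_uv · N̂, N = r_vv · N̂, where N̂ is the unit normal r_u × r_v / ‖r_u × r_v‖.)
L = -9;  M = 0;  N = -45/8 + 9*sqrt(5)/8

Compute the unit normal N̂(u, v) = (sin(u)^2*cos(v)/Abs(sin(u)), sin(u)^2*sin(v)/Abs(sin(u)), sin(2*u)/(2*Abs(sin(u)))), and the second partials r_uu, r_uv, r_vv. Take dot products:
  L(u, v) = r_uu · N̂ = -9*sin(u)/Abs(sin(u)),
  M(u, v) = r_uv · N̂ = 0,
  N(u, v) = r_vv · N̂ = -9*sin(u)^3/Abs(sin(u)).
Evaluating at (u, v) = (pi/5, -3*pi/4):
  L = -9, M = 0, N = -45/8 + 9*sqrt(5)/8.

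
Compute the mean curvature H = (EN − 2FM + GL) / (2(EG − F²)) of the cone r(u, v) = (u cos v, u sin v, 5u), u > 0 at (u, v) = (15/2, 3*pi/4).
H = sqrt(26)/78

With E = 26, F = 0, G = u^2, L = 0, M = 0, N = 5*sqrt(26)*u^2/(26*Abs(u)), assemble
  H = (EN − 2FM + GL) / (2(EG − F²)) = 5*sqrt(26)/(52*Abs(u)).
At (u, v) = (15/2, 3*pi/4): H = sqrt(26)/78.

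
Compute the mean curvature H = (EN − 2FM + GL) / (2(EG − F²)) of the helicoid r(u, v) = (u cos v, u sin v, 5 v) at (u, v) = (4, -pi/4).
H = 0

With E = 1, F = 0, G = u^2 + 25, L = 0, M = -5/sqrt(u^2 + 25), N = 0, assemble
  H = (EN − 2FM + GL) / (2(EG − F²)) = 0.
At (u, v) = (4, -pi/4): H = 0.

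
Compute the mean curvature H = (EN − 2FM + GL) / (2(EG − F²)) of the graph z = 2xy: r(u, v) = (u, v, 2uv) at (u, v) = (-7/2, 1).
H = 7*sqrt(6)/243

With E = 4*v^2 + 1, F = 4*u*v, G = 4*u^2 + 1, L = 0, M = 2/sqrt(4*u^2 + 4*v^2 + 1), N = 0, assemble
  H = (EN − 2FM + GL) / (2(EG − F²)) = -8*u*v/(4*u^2 + 4*v^2 + 1)^(3/2).
At (u, v) = (-7/2, 1): H = 7*sqrt(6)/243.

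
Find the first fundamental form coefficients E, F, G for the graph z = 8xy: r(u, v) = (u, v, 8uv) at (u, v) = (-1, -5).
E = 1601;  F = 320;  G = 65

Partials: r_u = (1, 0, 8*v), r_v = (0, 1, 8*u). As functions of (u, v):
  E = r_u · r_u = 64*v^2 + 1,
  F = r_u · r_v = 64*u*v,
  G = r_v · r_v = 64*u^2 + 1.
Evaluating at (u, v) = (-1, -5): E = 1601, F = 320, G = 65.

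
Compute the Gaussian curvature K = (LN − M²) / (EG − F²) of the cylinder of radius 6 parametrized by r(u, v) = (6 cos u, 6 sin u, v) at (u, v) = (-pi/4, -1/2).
K = 0

Coefficients of the first fundamental form: E = 36, F = 0, G = 1.
Coefficients of the second fundamental form: L = -6, M = 0, N = 0.
Assemble K = (LN − M²)/(EG − F²) = 0. At (u, v) = (-pi/4, -1/2): K = 0.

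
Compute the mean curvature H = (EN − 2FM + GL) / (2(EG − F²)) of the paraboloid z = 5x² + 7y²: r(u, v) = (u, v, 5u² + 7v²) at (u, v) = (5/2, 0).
H = 4387*sqrt(626)/391876

With E = 100*u^2 + 1, F = 140*u*v, G = 196*v^2 + 1, L = 10/sqrt(100*u^2 + 196*v^2 + 1), M = 0, N = 14/sqrt(100*u^2 + 196*v^2 + 1), assemble
  H = (EN − 2FM + GL) / (2(EG − F²)) = 4*(175*u^2 + 245*v^2 + 3)/(100*u^2 + 196*v^2 + 1)^(3/2).
At (u, v) = (5/2, 0): H = 4387*sqrt(626)/391876.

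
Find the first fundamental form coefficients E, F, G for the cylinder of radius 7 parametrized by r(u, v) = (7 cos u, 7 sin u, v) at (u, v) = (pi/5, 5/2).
E = 49;  F = 0;  G = 1

Partials: r_u = (-7*sin(u), 7*cos(u), 0), r_v = (0, 0, 1). As functions of (u, v):
  E = r_u · r_u = 49,
  F = r_u · r_v = 0,
  G = r_v · r_v = 1.
Evaluating at (u, v) = (pi/5, 5/2): E = 49, F = 0, G = 1.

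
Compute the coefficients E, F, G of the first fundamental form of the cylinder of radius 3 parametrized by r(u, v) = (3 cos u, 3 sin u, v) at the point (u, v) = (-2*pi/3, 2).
E = 9;  F = 0;  G = 1

Partials: r_u = (-3*sin(u), 3*cos(u), 0), r_v = (0, 0, 1). As functions of (u, v):
  E = r_u · r_u = 9,
  F = r_u · r_v = 0,
  G = r_v · r_v = 1.
Evaluating at (u, v) = (-2*pi/3, 2): E = 9, F = 0, G = 1.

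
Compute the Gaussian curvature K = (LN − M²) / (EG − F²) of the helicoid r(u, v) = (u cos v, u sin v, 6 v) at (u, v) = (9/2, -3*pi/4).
K = -64/5625

Coefficients of the first fundamental form: E = 1, F = 0, G = u^2 + 36.
Coefficients of the second fundamental form: L = 0, M = -6/sqrt(u^2 + 36), N = 0.
Assemble K = (LN − M²)/(EG − F²) = -36/(u^2 + 36)^2. At (u, v) = (9/2, -3*pi/4): K = -64/5625.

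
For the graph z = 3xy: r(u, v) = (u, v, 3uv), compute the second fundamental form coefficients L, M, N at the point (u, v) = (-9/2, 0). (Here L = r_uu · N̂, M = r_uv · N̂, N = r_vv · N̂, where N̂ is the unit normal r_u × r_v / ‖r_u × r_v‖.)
L = 0;  M = 6*sqrt(733)/733;  N = 0

Compute the unit normal N̂(u, v) = (-3*v/sqrt(9*u^2 + 9*v^2 + 1), -3*u/sqrt(9*u^2 + 9*v^2 + 1), 1/sqrt(9*u^2 + 9*v^2 + 1)), and the second partials r_uu, r_uv, r_vv. Take dot products:
  L(u, v) = r_uu · N̂ = 0,
  M(u, v) = r_uv · N̂ = 3/sqrt(9*u^2 + 9*v^2 + 1),
  N(u, v) = r_vv · N̂ = 0.
Evaluating at (u, v) = (-9/2, 0):
  L = 0, M = 6*sqrt(733)/733, N = 0.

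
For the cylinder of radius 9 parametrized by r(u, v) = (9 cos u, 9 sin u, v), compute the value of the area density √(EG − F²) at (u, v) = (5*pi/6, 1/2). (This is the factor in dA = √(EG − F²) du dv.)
√(EG − F²)|_{(5*pi/6, 1/2)} = 9

E = 81, F = 0, G = 1, so EG − F² = 81. Taking the positive square root: √(EG − F²) = 9. At (u, v) = (5*pi/6, 1/2): 9.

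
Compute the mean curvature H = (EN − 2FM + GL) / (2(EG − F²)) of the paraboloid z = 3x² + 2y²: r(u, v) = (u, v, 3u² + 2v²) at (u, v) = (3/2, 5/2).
H = 467*sqrt(182)/33124

With E = 36*u^2 + 1, F = 24*u*v, G = 16*v^2 + 1, L = 6/sqrt(36*u^2 + 16*v^2 + 1), M = 0, N = 4/sqrt(36*u^2 + 16*v^2 + 1), assemble
  H = (EN − 2FM + GL) / (2(EG − F²)) = (72*u^2 + 48*v^2 + 5)/(36*u^2 + 16*v^2 + 1)^(3/2).
At (u, v) = (3/2, 5/2): H = 467*sqrt(182)/33124.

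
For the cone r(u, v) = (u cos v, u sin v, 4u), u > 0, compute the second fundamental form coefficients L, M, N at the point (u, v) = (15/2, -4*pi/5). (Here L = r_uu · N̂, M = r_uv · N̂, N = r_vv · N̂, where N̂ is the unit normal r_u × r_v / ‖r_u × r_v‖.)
L = 0;  M = 0;  N = 30*sqrt(17)/17

Compute the unit normal N̂(u, v) = (-4*sqrt(17)*u*cos(v)/(17*Abs(u)), -4*sqrt(17)*u*sin(v)/(17*Abs(u)), sqrt(17)*u/(17*Abs(u))), and the second partials r_uu, r_uv, r_vv. Take dot products:
  L(u, v) = r_uu · N̂ = 0,
  M(u, v) = r_uv · N̂ = 0,
  N(u, v) = r_vv · N̂ = 4*sqrt(17)*u^2/(17*Abs(u)).
Evaluating at (u, v) = (15/2, -4*pi/5):
  L = 0, M = 0, N = 30*sqrt(17)/17.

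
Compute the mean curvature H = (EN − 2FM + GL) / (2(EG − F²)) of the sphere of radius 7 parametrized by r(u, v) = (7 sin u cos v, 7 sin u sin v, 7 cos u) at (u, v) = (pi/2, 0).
H = -1/7

With E = 49, F = 0, G = 49*sin(u)^2, L = -7*sin(u)/Abs(sin(u)), M = 0, N = -7*sin(u)^3/Abs(sin(u)), assemble
  H = (EN − 2FM + GL) / (2(EG − F²)) = -sin(u)/(7*Abs(sin(u))).
At (u, v) = (pi/2, 0): H = -1/7.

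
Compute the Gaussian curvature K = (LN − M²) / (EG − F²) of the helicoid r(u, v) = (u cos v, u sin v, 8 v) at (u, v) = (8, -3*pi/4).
K = -1/256

Coefficients of the first fundamental form: E = 1, F = 0, G = u^2 + 64.
Coefficients of the second fundamental form: L = 0, M = -8/sqrt(u^2 + 64), N = 0.
Assemble K = (LN − M²)/(EG − F²) = -64/(u^2 + 64)^2. At (u, v) = (8, -3*pi/4): K = -1/256.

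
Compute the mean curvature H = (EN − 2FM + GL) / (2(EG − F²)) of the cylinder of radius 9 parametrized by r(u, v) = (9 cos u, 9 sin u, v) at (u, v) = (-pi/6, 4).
H = -1/18

With E = 81, F = 0, G = 1, L = -9, M = 0, N = 0, assemble
  H = (EN − 2FM + GL) / (2(EG − F²)) = -1/18.
At (u, v) = (-pi/6, 4): H = -1/18.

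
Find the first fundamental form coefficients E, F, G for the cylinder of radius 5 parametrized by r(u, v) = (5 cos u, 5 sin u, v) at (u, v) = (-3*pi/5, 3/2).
E = 25;  F = 0;  G = 1

Partials: r_u = (-5*sin(u), 5*cos(u), 0), r_v = (0, 0, 1). As functions of (u, v):
  E = r_u · r_u = 25,
  F = r_u · r_v = 0,
  G = r_v · r_v = 1.
Evaluating at (u, v) = (-3*pi/5, 3/2): E = 25, F = 0, G = 1.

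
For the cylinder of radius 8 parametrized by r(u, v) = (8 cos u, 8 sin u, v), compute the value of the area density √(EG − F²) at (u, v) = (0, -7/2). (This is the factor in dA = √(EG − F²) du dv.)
√(EG − F²)|_{(0, -7/2)} = 8

E = 64, F = 0, G = 1, so EG − F² = 64. Taking the positive square root: √(EG − F²) = 8. At (u, v) = (0, -7/2): 8.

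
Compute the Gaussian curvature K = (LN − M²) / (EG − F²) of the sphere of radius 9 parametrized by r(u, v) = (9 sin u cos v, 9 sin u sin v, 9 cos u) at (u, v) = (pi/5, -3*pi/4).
K = 1/81

Coefficients of the first fundamental form: E = 81, F = 0, G = 81*sin(u)^2.
Coefficients of the second fundamental form: L = -9*sin(u)/Abs(sin(u)), M = 0, N = -9*sin(u)^3/Abs(sin(u)).
Assemble K = (LN − M²)/(EG − F²) = 1/81. At (u, v) = (pi/5, -3*pi/4): K = 1/81.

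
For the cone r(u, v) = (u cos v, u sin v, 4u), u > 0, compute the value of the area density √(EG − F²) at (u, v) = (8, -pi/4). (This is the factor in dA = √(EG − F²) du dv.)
√(EG − F²)|_{(8, -pi/4)} = 8*sqrt(17)

E = 17, F = 0, G = u^2, so EG − F² = 17*u^2. Taking the positive square root: √(EG − F²) = sqrt(17)*Abs(u). At (u, v) = (8, -pi/4): 8*sqrt(17).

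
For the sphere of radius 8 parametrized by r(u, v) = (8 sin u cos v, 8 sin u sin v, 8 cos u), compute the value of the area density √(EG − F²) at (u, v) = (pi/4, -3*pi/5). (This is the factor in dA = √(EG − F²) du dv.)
√(EG − F²)|_{(pi/4, -3*pi/5)} = 32*sqrt(2)

E = 64, F = 0, G = 64*sin(u)^2, so EG − F² = 4096*sin(u)^2. Taking the positive square root: √(EG − F²) = 64*Abs(sin(u)). At (u, v) = (pi/4, -3*pi/5): 32*sqrt(2).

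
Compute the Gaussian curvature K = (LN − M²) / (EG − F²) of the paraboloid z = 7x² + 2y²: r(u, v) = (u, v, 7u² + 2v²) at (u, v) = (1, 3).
K = 56/116281

Coefficients of the first fundamental form: E = 196*u^2 + 1, F = 56*u*v, G = 16*v^2 + 1.
Coefficients of the second fundamental form: L = 14/sqrt(196*u^2 + 16*v^2 + 1), M = 0, N = 4/sqrt(196*u^2 + 16*v^2 + 1).
Assemble K = (LN − M²)/(EG − F²) = 56/(38416*u^4 + 6272*u^2*v^2 + 392*u^2 + 256*v^4 + 32*v^2 + 1). At (u, v) = (1, 3): K = 56/116281.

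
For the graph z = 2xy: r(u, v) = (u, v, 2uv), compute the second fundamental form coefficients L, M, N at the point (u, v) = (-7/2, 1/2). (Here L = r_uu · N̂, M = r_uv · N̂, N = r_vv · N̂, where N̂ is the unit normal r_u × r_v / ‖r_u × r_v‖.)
L = 0;  M = 2*sqrt(51)/51;  N = 0

Compute the unit normal N̂(u, v) = (-2*v/sqrt(4*u^2 + 4*v^2 + 1), -2*u/sqrt(4*u^2 + 4*v^2 + 1), 1/sqrt(4*u^2 + 4*v^2 + 1)), and the second partials r_uu, r_uv, r_vv. Take dot products:
  L(u, v) = r_uu · N̂ = 0,
  M(u, v) = r_uv · N̂ = 2/sqrt(4*u^2 + 4*v^2 + 1),
  N(u, v) = r_vv · N̂ = 0.
Evaluating at (u, v) = (-7/2, 1/2):
  L = 0, M = 2*sqrt(51)/51, N = 0.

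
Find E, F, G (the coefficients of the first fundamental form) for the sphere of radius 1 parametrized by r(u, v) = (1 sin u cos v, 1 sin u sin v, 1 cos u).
E = 1;  F = 0;  G = sin(u)^2

Compute partials: r_u = (cos(u)*cos(v), sin(v)*cos(u), -sin(u)), r_v = (-sin(u)*sin(v), sin(u)*cos(v), 0). Then
  E = r_u · r_u = 1,
  F = r_u · r_v = 0,
  G = r_v · r_v = sin(u)^2.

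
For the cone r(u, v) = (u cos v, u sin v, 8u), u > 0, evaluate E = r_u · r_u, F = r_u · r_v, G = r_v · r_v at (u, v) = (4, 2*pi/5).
E = 65;  F = 0;  G = 16

Partials: r_u = (cos(v), sin(v), 8), r_v = (-u*sin(v), u*cos(v), 0). As functions of (u, v):
  E = r_u · r_u = 65,
  F = r_u · r_v = 0,
  G = r_v · r_v = u^2.
Evaluating at (u, v) = (4, 2*pi/5): E = 65, F = 0, G = 16.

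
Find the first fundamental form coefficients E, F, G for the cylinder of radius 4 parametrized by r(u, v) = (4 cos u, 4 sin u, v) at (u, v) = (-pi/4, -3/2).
E = 16;  F = 0;  G = 1

Partials: r_u = (-4*sin(u), 4*cos(u), 0), r_v = (0, 0, 1). As functions of (u, v):
  E = r_u · r_u = 16,
  F = r_u · r_v = 0,
  G = r_v · r_v = 1.
Evaluating at (u, v) = (-pi/4, -3/2): E = 16, F = 0, G = 1.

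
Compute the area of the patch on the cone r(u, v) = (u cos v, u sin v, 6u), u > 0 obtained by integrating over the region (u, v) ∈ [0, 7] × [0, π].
Area = 49*sqrt(37)*pi/2

Area = ∫∫ √(EG − F²) du dv with √(EG − F²) = sqrt(37)*Abs(u). Integrating over [0, 7] × [0, π] gives 49*sqrt(37)*pi/2.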